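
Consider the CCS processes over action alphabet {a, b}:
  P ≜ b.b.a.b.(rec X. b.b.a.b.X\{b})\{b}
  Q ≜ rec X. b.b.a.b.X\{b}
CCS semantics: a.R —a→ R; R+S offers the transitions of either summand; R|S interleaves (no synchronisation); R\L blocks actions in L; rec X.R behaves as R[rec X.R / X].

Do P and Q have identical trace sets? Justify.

YES

LTS(P): 5 reachable states
  m0 = b.b.a.b.(rec X. b.b.a.b.X\{b})\{b} | -b-> m1
  m1 = b.a.b.(rec X. b.b.a.b.X\{b})\{b} | -b-> m2
  m2 = a.b.(rec X. b.b.a.b.X\{b})\{b} | -a-> m3
  m3 = b.(rec X. b.b.a.b.X\{b})\{b} | -b-> m4
  m4 = (rec X. b.b.a.b.X\{b})\{b} | ∅
LTS(Q): 5 reachable states
  n0 = rec X. b.b.a.b.X\{b} | -b-> n1
  n1 = b.a.b.(rec X. b.b.a.b.X\{b})\{b} | -b-> n2
  n2 = a.b.(rec X. b.b.a.b.X\{b})\{b} | -a-> n3
  n3 = b.(rec X. b.b.a.b.X\{b})\{b} | -b-> n4
  n4 = (rec X. b.b.a.b.X\{b})\{b} | ∅
Coarsest stable partition (strong bisimilarity classes):
  B0 = {m0, n0}
  B1 = {m1, n1}
  B2 = {m2, n2}
  B3 = {m3, n3}
  B4 = {m4, n4}
m0 ∈ B0, n0 ∈ B0 → same block
Bisimilar ⇒ trace-equivalent.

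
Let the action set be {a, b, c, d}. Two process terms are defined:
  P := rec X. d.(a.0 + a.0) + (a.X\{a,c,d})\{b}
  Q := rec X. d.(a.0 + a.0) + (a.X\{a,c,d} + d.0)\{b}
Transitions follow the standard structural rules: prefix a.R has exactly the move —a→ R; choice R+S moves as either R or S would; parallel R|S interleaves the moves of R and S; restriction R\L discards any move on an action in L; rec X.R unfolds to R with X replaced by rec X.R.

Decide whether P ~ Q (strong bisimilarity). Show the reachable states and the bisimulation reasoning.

not bisimilar

LTS(P): 4 reachable states
  u0 = rec X. d.(a.0 + a.0) + (a.X\{a,c,d})\{b} → ··a··> u1, ··d··> u2
  u1 = (rec X. d.(a.0 + a.0) + (a.X\{a,c,d})\{b})\{a,c,d}\{b} → ∅
  u2 = a.0 + a.0 → ··a··> u3
  u3 = 0 → ∅
LTS(Q): 5 reachable states
  v0 = rec X. d.(a.0 + a.0) + (a.X\{a,c,d} + d.0)\{b} → ··a··> v1, ··d··> v2, ··d··> v3
  v1 = (rec X. d.(a.0 + a.0) + (a.X\{a,c,d} + d.0)\{b})\{a,c,d}\{b} → ∅
  v2 = 0\{b} → ∅
  v3 = a.0 + a.0 → ··a··> v4
  v4 = 0 → ∅
Bisimilarity quotient blocks:
  B0 = {u0}
  B1 = {u2, v3}
  B2 = {u1, u3, v1, v2, v4}
  B3 = {v0}
u0 ∈ B0, v0 ∈ B3 → different blocks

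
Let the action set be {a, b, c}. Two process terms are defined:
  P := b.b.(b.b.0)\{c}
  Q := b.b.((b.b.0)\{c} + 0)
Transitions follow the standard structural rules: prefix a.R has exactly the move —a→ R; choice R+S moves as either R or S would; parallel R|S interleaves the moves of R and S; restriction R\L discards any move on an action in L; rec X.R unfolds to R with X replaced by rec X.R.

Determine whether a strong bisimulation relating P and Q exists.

Reachable graph of P (5 states):
  m0 = b.b.(b.b.0)\{c} → -b-> m1
  m1 = b.(b.b.0)\{c} → -b-> m2
  m2 = (b.b.0)\{c} → -b-> m3
  m3 = (b.0)\{c} → -b-> m4
  m4 = 0\{c} → ·
Reachable graph of Q (5 states):
  n0 = b.b.((b.b.0)\{c} + 0) → -b-> n1
  n1 = b.((b.b.0)\{c} + 0) → -b-> n2
  n2 = (b.b.0)\{c} + 0 → -b-> n3
  n3 = (b.0)\{c} → -b-> n4
  n4 = 0\{c} → ·
Coarsest stable partition (strong bisimilarity classes):
  B0 = {m0, n0}
  B1 = {m1, n1}
  B2 = {m2, n2}
  B3 = {m3, n3}
  B4 = {m4, n4}
m0 ∈ B0, n0 ∈ B0 → same block

P ~ Q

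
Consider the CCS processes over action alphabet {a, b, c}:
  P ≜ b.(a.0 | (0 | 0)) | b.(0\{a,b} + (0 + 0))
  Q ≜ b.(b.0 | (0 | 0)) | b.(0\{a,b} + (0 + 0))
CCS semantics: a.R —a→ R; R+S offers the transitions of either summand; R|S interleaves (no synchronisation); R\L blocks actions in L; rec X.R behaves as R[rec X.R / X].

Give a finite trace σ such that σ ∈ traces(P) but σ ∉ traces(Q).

ba

P's transition system — 6 states:
  p0 = b.(a.0 | (0 | 0)) | b.(0\{a,b} + (0 + 0)) has moves —b→ p1, —b→ p2
  p1 = a.0 | (0 | 0) | b.(0\{a,b} + (0 + 0)) has moves —a→ p3, —b→ p4
  p2 = b.(a.0 | (0 | 0)) | (0\{a,b} + (0 + 0)) has moves —b→ p4
  p3 = 0 | (0 | 0) | b.(0\{a,b} + (0 + 0)) has moves —b→ p5
  p4 = a.0 | (0 | 0) | (0\{a,b} + (0 + 0)) has moves —a→ p5
  p5 = 0 | (0 | 0) | (0\{a,b} + (0 + 0)) has moves ·
Q's transition system — 6 states:
  q0 = b.(b.0 | (0 | 0)) | b.(0\{a,b} + (0 + 0)) has moves —b→ q1, —b→ q2
  q1 = b.(b.0 | (0 | 0)) | (0\{a,b} + (0 + 0)) has moves —b→ q3
  q2 = b.0 | (0 | 0) | b.(0\{a,b} + (0 + 0)) has moves —b→ q3, —b→ q4
  q3 = b.0 | (0 | 0) | (0\{a,b} + (0 + 0)) has moves —b→ q5
  q4 = 0 | (0 | 0) | b.(0\{a,b} + (0 + 0)) has moves —b→ q5
  q5 = 0 | (0 | 0) | (0\{a,b} + (0 + 0)) has moves ·
Trace ⟨ba⟩ through P, begin at {p0}:
  [1] b ⇒ {p1, p2}
  [2] a ⇒ {p3}
  — P admits the full trace.
Trace ⟨ba⟩ through Q, begin at {q0}:
  [1] b ⇒ {q1, q2}
  [2] a ⇒ no successor for Q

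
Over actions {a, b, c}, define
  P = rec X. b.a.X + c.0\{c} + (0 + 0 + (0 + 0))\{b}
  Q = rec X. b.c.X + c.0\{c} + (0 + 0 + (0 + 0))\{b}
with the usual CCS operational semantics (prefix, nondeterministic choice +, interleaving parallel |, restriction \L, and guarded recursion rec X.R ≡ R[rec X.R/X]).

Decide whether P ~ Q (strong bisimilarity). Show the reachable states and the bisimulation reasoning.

not bisimilar

Reachable graph of P (3 states):
  u0 = rec X. b.a.X + c.0\{c} + (0 + 0 + (0 + 0))\{b} :: -b-> u1, -c-> u2
  u1 = a.(rec X. b.a.X + c.0\{c} + (0 + 0 + (0 + 0))\{b}) :: -a-> u0
  u2 = 0\{c} :: stopped
Reachable graph of Q (3 states):
  v0 = rec X. b.c.X + c.0\{c} + (0 + 0 + (0 + 0))\{b} :: -b-> v1, -c-> v2
  v1 = c.(rec X. b.c.X + c.0\{c} + (0 + 0 + (0 + 0))\{b}) :: -c-> v0
  v2 = 0\{c} :: stopped
Coarsest stable partition (strong bisimilarity classes):
  B0 = {u0}
  B1 = {u2, v2}
  B2 = {u1}
  B3 = {v0}
  B4 = {v1}
u0 ∈ B0, v0 ∈ B3 → different blocks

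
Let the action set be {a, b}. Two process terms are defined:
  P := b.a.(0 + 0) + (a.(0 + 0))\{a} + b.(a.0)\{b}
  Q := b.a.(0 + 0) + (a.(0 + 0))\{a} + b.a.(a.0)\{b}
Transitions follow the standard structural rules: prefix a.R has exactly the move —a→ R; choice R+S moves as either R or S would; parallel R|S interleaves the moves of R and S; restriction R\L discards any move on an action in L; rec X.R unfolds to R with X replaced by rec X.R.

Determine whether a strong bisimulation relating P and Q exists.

Reachable graph of P (5 states):
  m0 = b.a.(0 + 0) + (a.(0 + 0))\{a} + b.(a.0)\{b} has moves =b=> m1, =b=> m2
  m1 = (a.0)\{b} has moves =a=> m3
  m2 = a.(0 + 0) has moves =a=> m4
  m3 = 0\{b} has moves stopped
  m4 = 0 + 0 has moves stopped
Reachable graph of Q (6 states):
  n0 = b.a.(0 + 0) + (a.(0 + 0))\{a} + b.a.(a.0)\{b} has moves =b=> n1, =b=> n2
  n1 = a.(0 + 0) has moves =a=> n3
  n2 = a.(a.0)\{b} has moves =a=> n4
  n3 = 0 + 0 has moves stopped
  n4 = (a.0)\{b} has moves =a=> n5
  n5 = 0\{b} has moves stopped
Coarsest stable partition (strong bisimilarity classes):
  B0 = {m0}
  B1 = {m1, m2, n1, n4}
  B2 = {m3, m4, n3, n5}
  B3 = {n0}
  B4 = {n2}
m0 ∈ B0, n0 ∈ B3 → different blocks

NO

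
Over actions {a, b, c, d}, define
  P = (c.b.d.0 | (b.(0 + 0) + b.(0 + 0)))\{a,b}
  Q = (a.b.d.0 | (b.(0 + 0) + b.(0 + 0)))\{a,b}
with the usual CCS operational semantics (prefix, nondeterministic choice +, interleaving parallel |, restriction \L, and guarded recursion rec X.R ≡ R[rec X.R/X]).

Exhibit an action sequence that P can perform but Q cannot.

c

Reachable graph of P (2 states):
  u0 = (c.b.d.0 | (b.(0 + 0) + b.(0 + 0)))\{a,b} has moves —c→ u1
  u1 = (b.d.0 | (b.(0 + 0) + b.(0 + 0)))\{a,b} has moves (no moves)
Reachable graph of Q (1 states):
  v0 = (a.b.d.0 | (b.(0 + 0) + b.(0 + 0)))\{a,b} has moves (no moves)
Run σ = ⟨c⟩ on P: start {u0}
  [1] c ⇒ {u1}
  P completes σ.
Run σ = ⟨c⟩ on Q: start {v0}
  [1] c ⇒ ∅  — Q cannot continue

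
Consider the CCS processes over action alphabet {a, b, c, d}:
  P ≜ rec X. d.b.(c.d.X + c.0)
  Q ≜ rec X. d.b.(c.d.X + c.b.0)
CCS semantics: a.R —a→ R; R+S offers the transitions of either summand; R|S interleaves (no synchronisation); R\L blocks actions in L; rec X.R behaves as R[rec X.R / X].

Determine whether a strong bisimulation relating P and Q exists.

LTS(P): 5 reachable states
  m0 = rec X. d.b.(c.d.X + c.0) | -d-> m1
  m1 = b.(c.d.(rec X. d.b.(c.d.X + c.0)) + c.0) | -b-> m2
  m2 = c.d.(rec X. d.b.(c.d.X + c.0)) + c.0 | -c-> m3, -c-> m4
  m3 = 0 | ∅
  m4 = d.(rec X. d.b.(c.d.X + c.0)) | -d-> m0
LTS(Q): 6 reachable states
  n0 = rec X. d.b.(c.d.X + c.b.0) | -d-> n1
  n1 = b.(c.d.(rec X. d.b.(c.d.X + c.b.0)) + c.b.0) | -b-> n2
  n2 = c.d.(rec X. d.b.(c.d.X + c.b.0)) + c.b.0 | -c-> n3, -c-> n4
  n3 = b.0 | -b-> n5
  n4 = d.(rec X. d.b.(c.d.X + c.b.0)) | -d-> n0
  n5 = 0 | ∅
Partition-refinement fixed point:
  B0 = {m0}
  B1 = {m1}
  B2 = {m2}
  B3 = {m3, n5}
  B4 = {m4}
  B5 = {n0}
  B6 = {n1}
  B7 = {n2}
  B8 = {n4}
  B9 = {n3}
m0 ∈ B0, n0 ∈ B5 → different blocks

NO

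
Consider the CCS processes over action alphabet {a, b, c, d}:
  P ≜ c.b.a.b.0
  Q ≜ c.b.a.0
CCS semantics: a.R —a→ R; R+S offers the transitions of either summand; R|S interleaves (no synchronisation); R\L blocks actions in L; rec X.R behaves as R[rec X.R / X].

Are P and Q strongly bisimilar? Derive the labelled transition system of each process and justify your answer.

Reachable graph of P (5 states):
  s0 = c.b.a.b.0 has moves ··c··> s1
  s1 = b.a.b.0 has moves ··b··> s2
  s2 = a.b.0 has moves ··a··> s3
  s3 = b.0 has moves ··b··> s4
  s4 = 0 has moves deadlocked
Reachable graph of Q (4 states):
  t0 = c.b.a.0 has moves ··c··> t1
  t1 = b.a.0 has moves ··b··> t2
  t2 = a.0 has moves ··a··> t3
  t3 = 0 has moves deadlocked
Coarsest stable partition (strong bisimilarity classes):
  B0 = {s0}
  B1 = {s1}
  B2 = {s2}
  B3 = {s3}
  B4 = {s4, t3}
  B5 = {t0}
  B6 = {t1}
  B7 = {t2}
s0 ∈ B0, t0 ∈ B5 → different blocks

not bisimilar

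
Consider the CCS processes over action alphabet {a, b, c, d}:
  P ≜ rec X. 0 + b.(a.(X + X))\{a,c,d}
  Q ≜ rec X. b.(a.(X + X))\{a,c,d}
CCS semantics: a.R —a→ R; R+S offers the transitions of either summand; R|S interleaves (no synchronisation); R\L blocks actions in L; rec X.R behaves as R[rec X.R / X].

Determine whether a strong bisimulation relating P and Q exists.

bisimilar

Reachable graph of P (2 states):
  s0 = rec X. 0 + b.(a.(X + X))\{a,c,d} has moves ··b··> s1
  s1 = (a.((rec X. 0 + b.(a.(X + X))\{a,c,d}) + (rec X. 0 + b.(a.(X + X))\{a,c,d})))\{a,c,d} has moves stopped
Reachable graph of Q (2 states):
  t0 = rec X. b.(a.(X + X))\{a,c,d} has moves ··b··> t1
  t1 = (a.((rec X. b.(a.(X + X))\{a,c,d}) + (rec X. b.(a.(X + X))\{a,c,d})))\{a,c,d} has moves stopped
Coarsest stable partition (strong bisimilarity classes):
  B0 = {s0, t0}
  B1 = {s1, t1}
s0 ∈ B0, t0 ∈ B0 → same block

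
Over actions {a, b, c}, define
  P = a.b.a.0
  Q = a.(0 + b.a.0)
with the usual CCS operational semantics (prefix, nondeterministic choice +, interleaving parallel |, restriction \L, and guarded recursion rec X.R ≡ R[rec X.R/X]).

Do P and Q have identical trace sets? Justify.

LTS(P): 4 reachable states
  m0 = a.b.a.0 has moves ··a··> m1
  m1 = b.a.0 has moves ··b··> m2
  m2 = a.0 has moves ··a··> m3
  m3 = 0 has moves stopped
LTS(Q): 4 reachable states
  n0 = a.(0 + b.a.0) has moves ··a··> n1
  n1 = 0 + b.a.0 has moves ··b··> n2
  n2 = a.0 has moves ··a··> n3
  n3 = 0 has moves stopped
Bisimilarity quotient blocks:
  B0 = {m0, n0}
  B1 = {m1, n1}
  B2 = {m2, n2}
  B3 = {m3, n3}
m0 ∈ B0, n0 ∈ B0 → same block
Bisimilar ⇒ trace-equivalent.

traces(P) = traces(Q)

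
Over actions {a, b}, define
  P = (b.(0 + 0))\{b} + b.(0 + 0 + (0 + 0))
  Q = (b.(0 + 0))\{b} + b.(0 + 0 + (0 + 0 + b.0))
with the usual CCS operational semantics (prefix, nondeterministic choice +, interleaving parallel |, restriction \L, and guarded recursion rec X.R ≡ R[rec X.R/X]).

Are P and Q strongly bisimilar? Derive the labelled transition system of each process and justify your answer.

P's transition system — 2 states:
  u0 = (b.(0 + 0))\{b} + b.(0 + 0 + (0 + 0)) → --b--▸ u1
  u1 = 0 + 0 + (0 + 0) → (no moves)
Q's transition system — 3 states:
  v0 = (b.(0 + 0))\{b} + b.(0 + 0 + (0 + 0 + b.0)) → --b--▸ v1
  v1 = 0 + 0 + (0 + 0 + b.0) → --b--▸ v2
  v2 = 0 → (no moves)
Partition-refinement fixed point:
  B0 = {u0, v1}
  B1 = {u1, v2}
  B2 = {v0}
u0 ∈ B0, v0 ∈ B2 → different blocks

not bisimilar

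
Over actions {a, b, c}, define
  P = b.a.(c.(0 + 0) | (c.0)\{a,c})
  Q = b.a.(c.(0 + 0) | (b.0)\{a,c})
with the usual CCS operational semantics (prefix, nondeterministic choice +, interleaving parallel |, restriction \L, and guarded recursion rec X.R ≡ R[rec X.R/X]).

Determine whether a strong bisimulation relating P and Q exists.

P ≁ Q

Reachable graph of P (4 states):
  s0 = b.a.(c.(0 + 0) | (c.0)\{a,c}) | =b=> s1
  s1 = a.(c.(0 + 0) | (c.0)\{a,c}) | =a=> s2
  s2 = c.(0 + 0) | (c.0)\{a,c} | =c=> s3
  s3 = (0 + 0) | (c.0)\{a,c} | deadlocked
Reachable graph of Q (6 states):
  t0 = b.a.(c.(0 + 0) | (b.0)\{a,c}) | =b=> t1
  t1 = a.(c.(0 + 0) | (b.0)\{a,c}) | =a=> t2
  t2 = c.(0 + 0) | (b.0)\{a,c} | =b=> t3, =c=> t4
  t3 = c.(0 + 0) | 0\{a,c} | =c=> t5
  t4 = (0 + 0) | (b.0)\{a,c} | =b=> t5
  t5 = (0 + 0) | 0\{a,c} | deadlocked
Bisimilarity quotient blocks:
  B0 = {s0}
  B1 = {s1}
  B2 = {s2, t3}
  B3 = {s3, t5}
  B4 = {t0}
  B5 = {t1}
  B6 = {t2}
  B7 = {t4}
s0 ∈ B0, t0 ∈ B4 → different blocks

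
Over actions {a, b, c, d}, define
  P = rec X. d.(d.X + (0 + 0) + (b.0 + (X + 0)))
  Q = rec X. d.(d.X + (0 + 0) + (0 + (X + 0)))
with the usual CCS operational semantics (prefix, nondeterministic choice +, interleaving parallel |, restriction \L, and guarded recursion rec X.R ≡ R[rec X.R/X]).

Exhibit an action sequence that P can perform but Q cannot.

db

P's transition system — 3 states:
  u0 = rec X. d.(d.X + (0 + 0) + (b.0 + (X + 0))) :: --d--▸ u1
  u1 = d.(rec X. d.(d.X + (0 + 0) + (b.0 + (X + 0)))) + (0 + 0) + (b.0 + ((rec X. d.(d.X + (0 + 0) + (b.0 + (X + 0)))) + 0)) :: --b--▸ u2, --d--▸ u0, --d--▸ u1
  u2 = 0 :: deadlocked
Q's transition system — 2 states:
  v0 = rec X. d.(d.X + (0 + 0) + (0 + (X + 0))) :: --d--▸ v1
  v1 = d.(rec X. d.(d.X + (0 + 0) + (0 + (X + 0)))) + (0 + 0) + (0 + ((rec X. d.(d.X + (0 + 0) + (0 + (X + 0)))) + 0)) :: --d--▸ v0, --d--▸ v1
Run σ = ⟨db⟩ on P: start {u0}
  step 1 (d): {u1}
  step 2 (b): {u2}
  ✓ P
Run σ = ⟨db⟩ on Q: start {v0}
  step 1 (d): {v1}
  step 2 (b): ∅ (Q stuck)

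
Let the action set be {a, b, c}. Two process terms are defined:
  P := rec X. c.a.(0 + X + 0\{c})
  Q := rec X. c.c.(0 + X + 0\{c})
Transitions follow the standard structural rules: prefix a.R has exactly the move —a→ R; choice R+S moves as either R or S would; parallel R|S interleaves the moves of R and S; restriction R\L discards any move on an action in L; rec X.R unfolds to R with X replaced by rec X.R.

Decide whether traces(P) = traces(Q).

Reachable graph of P (3 states):
  u0 = rec X. c.a.(0 + X + 0\{c}) | —c→ u1
  u1 = a.(0 + (rec X. c.a.(0 + X + 0\{c})) + 0\{c}) | —a→ u2
  u2 = 0 + (rec X. c.a.(0 + X + 0\{c})) + 0\{c} | —c→ u1
Reachable graph of Q (3 states):
  v0 = rec X. c.c.(0 + X + 0\{c}) | —c→ v1
  v1 = c.(0 + (rec X. c.c.(0 + X + 0\{c})) + 0\{c}) | —c→ v2
  v2 = 0 + (rec X. c.c.(0 + X + 0\{c})) + 0\{c} | —c→ v1
Executing ca from P (initial set {u0}):
  [1] c ⇒ {u1}
  [2] a ⇒ {u2}
  — P admits the full trace.
Executing ca from Q (initial set {v0}):
  [1] c ⇒ {v1}
  [2] a ⇒ ∅ (Q stuck)

traces(P) ≠ traces(Q) — witness ⟨ca⟩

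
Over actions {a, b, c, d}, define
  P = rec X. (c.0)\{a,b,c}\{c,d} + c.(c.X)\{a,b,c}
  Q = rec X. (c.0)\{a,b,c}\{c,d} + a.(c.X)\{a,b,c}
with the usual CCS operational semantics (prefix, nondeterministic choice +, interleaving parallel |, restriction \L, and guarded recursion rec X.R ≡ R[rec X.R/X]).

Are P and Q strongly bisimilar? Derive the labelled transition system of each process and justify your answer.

Reachable graph of P (2 states):
  s0 = rec X. (c.0)\{a,b,c}\{c,d} + c.(c.X)\{a,b,c} :: =c=> s1
  s1 = (c.(rec X. (c.0)\{a,b,c}\{c,d} + c.(c.X)\{a,b,c}))\{a,b,c} :: (no moves)
Reachable graph of Q (2 states):
  t0 = rec X. (c.0)\{a,b,c}\{c,d} + a.(c.X)\{a,b,c} :: =a=> t1
  t1 = (c.(rec X. (c.0)\{a,b,c}\{c,d} + a.(c.X)\{a,b,c}))\{a,b,c} :: (no moves)
Bisimilarity quotient blocks:
  B0 = {s0}
  B1 = {s1, t1}
  B2 = {t0}
s0 ∈ B0, t0 ∈ B2 → different blocks

P ≁ Q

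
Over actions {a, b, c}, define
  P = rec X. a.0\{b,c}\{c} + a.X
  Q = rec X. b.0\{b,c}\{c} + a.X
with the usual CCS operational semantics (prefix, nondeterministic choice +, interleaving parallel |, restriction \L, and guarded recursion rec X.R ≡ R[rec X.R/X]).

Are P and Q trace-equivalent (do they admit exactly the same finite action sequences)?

P's transition system — 2 states:
  u0 = rec X. a.0\{b,c}\{c} + a.X has moves --a--▸ u0, --a--▸ u1
  u1 = 0\{b,c}\{c} has moves deadlocked
Q's transition system — 2 states:
  v0 = rec X. b.0\{b,c}\{c} + a.X has moves --a--▸ v0, --b--▸ v1
  v1 = 0\{b,c}\{c} has moves deadlocked
Executing b from Q (initial set {v0}):
  [1] b ⇒ {v1}
  Q completes σ.
Executing b from P (initial set {u0}):
  [1] b ⇒ ∅ (P stuck)

NO — witness ⟨b⟩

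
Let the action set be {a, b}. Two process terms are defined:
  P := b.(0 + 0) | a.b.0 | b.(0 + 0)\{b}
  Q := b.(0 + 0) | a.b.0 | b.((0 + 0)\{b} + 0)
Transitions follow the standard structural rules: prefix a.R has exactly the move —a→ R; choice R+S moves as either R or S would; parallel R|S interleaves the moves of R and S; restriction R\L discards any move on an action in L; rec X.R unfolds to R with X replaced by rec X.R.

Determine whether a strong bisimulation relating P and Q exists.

LTS(P): 12 reachable states
  u0 = b.(0 + 0) | a.b.0 | b.(0 + 0)\{b} ⊢ -a-> u1, -b-> u2, -b-> u3
  u1 = b.(0 + 0) | b.0 | b.(0 + 0)\{b} ⊢ -b-> u4, -b-> u5, -b-> u6
  u2 = (0 + 0) | a.b.0 | b.(0 + 0)\{b} ⊢ -a-> u4, -b-> u7
  u3 = b.(0 + 0) | a.b.0 | (0 + 0)\{b} ⊢ -a-> u6, -b-> u7
  u4 = (0 + 0) | b.0 | b.(0 + 0)\{b} ⊢ -b-> u8, -b-> u9
  u5 = b.(0 + 0) | 0 | b.(0 + 0)\{b} ⊢ -b-> u10, -b-> u8
  u6 = b.(0 + 0) | b.0 | (0 + 0)\{b} ⊢ -b-> u10, -b-> u9
  u7 = (0 + 0) | a.b.0 | (0 + 0)\{b} ⊢ -a-> u9
  u8 = (0 + 0) | 0 | b.(0 + 0)\{b} ⊢ -b-> u11
  u9 = (0 + 0) | b.0 | (0 + 0)\{b} ⊢ -b-> u11
  u10 = b.(0 + 0) | 0 | (0 + 0)\{b} ⊢ -b-> u11
  u11 = (0 + 0) | 0 | (0 + 0)\{b} ⊢ deadlocked
LTS(Q): 12 reachable states
  v0 = b.(0 + 0) | a.b.0 | b.((0 + 0)\{b} + 0) ⊢ -a-> v1, -b-> v2, -b-> v3
  v1 = b.(0 + 0) | b.0 | b.((0 + 0)\{b} + 0) ⊢ -b-> v4, -b-> v5, -b-> v6
  v2 = (0 + 0) | a.b.0 | b.((0 + 0)\{b} + 0) ⊢ -a-> v4, -b-> v7
  v3 = b.(0 + 0) | a.b.0 | ((0 + 0)\{b} + 0) ⊢ -a-> v6, -b-> v7
  v4 = (0 + 0) | b.0 | b.((0 + 0)\{b} + 0) ⊢ -b-> v8, -b-> v9
  v5 = b.(0 + 0) | 0 | b.((0 + 0)\{b} + 0) ⊢ -b-> v10, -b-> v8
  v6 = b.(0 + 0) | b.0 | ((0 + 0)\{b} + 0) ⊢ -b-> v10, -b-> v9
  v7 = (0 + 0) | a.b.0 | ((0 + 0)\{b} + 0) ⊢ -a-> v9
  v8 = (0 + 0) | 0 | b.((0 + 0)\{b} + 0) ⊢ -b-> v11
  v9 = (0 + 0) | b.0 | ((0 + 0)\{b} + 0) ⊢ -b-> v11
  v10 = b.(0 + 0) | 0 | ((0 + 0)\{b} + 0) ⊢ -b-> v11
  v11 = (0 + 0) | 0 | ((0 + 0)\{b} + 0) ⊢ deadlocked
Coarsest stable partition (strong bisimilarity classes):
  B0 = {u0, v0}
  B1 = {u2, u3, v2, v3}
  B2 = {u7, v7}
  B3 = {u10, u8, u9, v10, v8, v9}
  B4 = {u11, v11}
  B5 = {u4, u5, u6, v4, v5, v6}
  B6 = {u1, v1}
u0 ∈ B0, v0 ∈ B0 → same block

bisimilar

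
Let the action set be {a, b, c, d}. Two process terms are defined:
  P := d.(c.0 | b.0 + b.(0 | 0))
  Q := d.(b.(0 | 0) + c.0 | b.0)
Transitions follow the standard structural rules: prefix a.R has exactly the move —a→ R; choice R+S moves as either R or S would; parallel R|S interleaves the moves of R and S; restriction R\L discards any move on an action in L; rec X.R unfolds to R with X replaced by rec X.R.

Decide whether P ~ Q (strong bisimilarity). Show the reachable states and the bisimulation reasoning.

LTS(P): 5 reachable states
  s0 = d.(c.0 | b.0 + b.(0 | 0)) ⊢ —d→ s1
  s1 = c.0 | b.0 + b.(0 | 0) ⊢ —b→ s2, —b→ s3, —c→ s4
  s2 = 0 | 0 ⊢ ∅
  s3 = c.0 | 0 ⊢ —c→ s2
  s4 = 0 | b.0 ⊢ —b→ s2
LTS(Q): 5 reachable states
  t0 = d.(b.(0 | 0) + c.0 | b.0) ⊢ —d→ t1
  t1 = b.(0 | 0) + c.0 | b.0 ⊢ —b→ t2, —b→ t3, —c→ t4
  t2 = 0 | 0 ⊢ ∅
  t3 = c.0 | 0 ⊢ —c→ t2
  t4 = 0 | b.0 ⊢ —b→ t2
Partition-refinement fixed point:
  B0 = {s0, t0}
  B1 = {s1, t1}
  B2 = {s4, t4}
  B3 = {s2, t2}
  B4 = {s3, t3}
s0 ∈ B0, t0 ∈ B0 → same block

P ~ Q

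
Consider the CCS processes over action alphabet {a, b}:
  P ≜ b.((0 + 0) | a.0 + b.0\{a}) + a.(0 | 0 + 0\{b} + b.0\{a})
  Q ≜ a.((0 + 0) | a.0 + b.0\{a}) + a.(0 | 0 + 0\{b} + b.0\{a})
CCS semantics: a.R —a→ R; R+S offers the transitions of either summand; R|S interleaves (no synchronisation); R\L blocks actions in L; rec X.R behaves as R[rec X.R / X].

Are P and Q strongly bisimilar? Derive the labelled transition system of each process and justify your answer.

Reachable graph of P (5 states):
  u0 = b.((0 + 0) | a.0 + b.0\{a}) + a.(0 | 0 + 0\{b} + b.0\{a}) → =a=> u1, =b=> u2
  u1 = 0 | 0 + 0\{b} + b.0\{a} → =b=> u3
  u2 = (0 + 0) | a.0 + b.0\{a} → =a=> u4, =b=> u3
  u3 = 0\{a} → deadlocked
  u4 = (0 + 0) | 0 → deadlocked
Reachable graph of Q (5 states):
  v0 = a.((0 + 0) | a.0 + b.0\{a}) + a.(0 | 0 + 0\{b} + b.0\{a}) → =a=> v1, =a=> v2
  v1 = (0 + 0) | a.0 + b.0\{a} → =a=> v3, =b=> v4
  v2 = 0 | 0 + 0\{b} + b.0\{a} → =b=> v4
  v3 = (0 + 0) | 0 → deadlocked
  v4 = 0\{a} → deadlocked
Bisimilarity quotient blocks:
  B0 = {u0}
  B1 = {u1, v2}
  B2 = {u3, u4, v3, v4}
  B3 = {u2, v1}
  B4 = {v0}
u0 ∈ B0, v0 ∈ B4 → different blocks

P ≁ Q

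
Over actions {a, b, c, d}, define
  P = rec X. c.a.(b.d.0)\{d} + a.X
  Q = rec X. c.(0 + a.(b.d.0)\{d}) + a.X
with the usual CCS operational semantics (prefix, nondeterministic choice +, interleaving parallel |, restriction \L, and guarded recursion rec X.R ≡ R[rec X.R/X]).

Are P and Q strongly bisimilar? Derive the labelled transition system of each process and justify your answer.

P ~ Q

LTS(P): 4 reachable states
  s0 = rec X. c.a.(b.d.0)\{d} + a.X → --a--▸ s0, --c--▸ s1
  s1 = a.(b.d.0)\{d} → --a--▸ s2
  s2 = (b.d.0)\{d} → --b--▸ s3
  s3 = (d.0)\{d} → ·
LTS(Q): 4 reachable states
  t0 = rec X. c.(0 + a.(b.d.0)\{d}) + a.X → --a--▸ t0, --c--▸ t1
  t1 = 0 + a.(b.d.0)\{d} → --a--▸ t2
  t2 = (b.d.0)\{d} → --b--▸ t3
  t3 = (d.0)\{d} → ·
Partition-refinement fixed point:
  B0 = {s0, t0}
  B1 = {s1, t1}
  B2 = {s2, t2}
  B3 = {s3, t3}
s0 ∈ B0, t0 ∈ B0 → same block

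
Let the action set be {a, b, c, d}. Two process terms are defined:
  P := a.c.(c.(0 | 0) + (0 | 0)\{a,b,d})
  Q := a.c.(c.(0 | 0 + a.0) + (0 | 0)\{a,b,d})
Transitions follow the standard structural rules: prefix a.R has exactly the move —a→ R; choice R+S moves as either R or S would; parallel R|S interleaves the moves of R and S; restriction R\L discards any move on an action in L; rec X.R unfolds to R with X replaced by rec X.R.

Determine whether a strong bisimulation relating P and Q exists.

P ≁ Q

Reachable graph of P (4 states):
  p0 = a.c.(c.(0 | 0) + (0 | 0)\{a,b,d}) → =a=> p1
  p1 = c.(c.(0 | 0) + (0 | 0)\{a,b,d}) → =c=> p2
  p2 = c.(0 | 0) + (0 | 0)\{a,b,d} → =c=> p3
  p3 = 0 | 0 → (no moves)
Reachable graph of Q (5 states):
  q0 = a.c.(c.(0 | 0 + a.0) + (0 | 0)\{a,b,d}) → =a=> q1
  q1 = c.(c.(0 | 0 + a.0) + (0 | 0)\{a,b,d}) → =c=> q2
  q2 = c.(0 | 0 + a.0) + (0 | 0)\{a,b,d} → =c=> q3
  q3 = 0 | 0 + a.0 → =a=> q4
  q4 = 0 → (no moves)
Coarsest stable partition (strong bisimilarity classes):
  B0 = {p0}
  B1 = {p1}
  B2 = {p2}
  B3 = {p3, q4}
  B4 = {q0}
  B5 = {q1}
  B6 = {q2}
  B7 = {q3}
p0 ∈ B0, q0 ∈ B4 → different blocks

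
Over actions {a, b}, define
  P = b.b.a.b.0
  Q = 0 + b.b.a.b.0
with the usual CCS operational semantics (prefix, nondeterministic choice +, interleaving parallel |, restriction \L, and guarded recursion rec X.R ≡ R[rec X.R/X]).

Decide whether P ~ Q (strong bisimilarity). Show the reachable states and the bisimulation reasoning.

bisimilar

LTS(P): 5 reachable states
  u0 = b.b.a.b.0 | —b→ u1
  u1 = b.a.b.0 | —b→ u2
  u2 = a.b.0 | —a→ u3
  u3 = b.0 | —b→ u4
  u4 = 0 | (no moves)
LTS(Q): 5 reachable states
  v0 = 0 + b.b.a.b.0 | —b→ v1
  v1 = b.a.b.0 | —b→ v2
  v2 = a.b.0 | —a→ v3
  v3 = b.0 | —b→ v4
  v4 = 0 | (no moves)
Coarsest stable partition (strong bisimilarity classes):
  B0 = {u0, v0}
  B1 = {u1, v1}
  B2 = {u2, v2}
  B3 = {u3, v3}
  B4 = {u4, v4}
u0 ∈ B0, v0 ∈ B0 → same block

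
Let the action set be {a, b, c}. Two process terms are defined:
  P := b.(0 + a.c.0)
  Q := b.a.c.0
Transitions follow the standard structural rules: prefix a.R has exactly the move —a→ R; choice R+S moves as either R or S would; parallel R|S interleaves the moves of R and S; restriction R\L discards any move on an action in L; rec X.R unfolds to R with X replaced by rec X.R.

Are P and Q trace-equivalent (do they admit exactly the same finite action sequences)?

Reachable graph of P (4 states):
  s0 = b.(0 + a.c.0) ⊢ -b-> s1
  s1 = 0 + a.c.0 ⊢ -a-> s2
  s2 = c.0 ⊢ -c-> s3
  s3 = 0 ⊢ ·
Reachable graph of Q (4 states):
  t0 = b.a.c.0 ⊢ -b-> t1
  t1 = a.c.0 ⊢ -a-> t2
  t2 = c.0 ⊢ -c-> t3
  t3 = 0 ⊢ ·
Coarsest stable partition (strong bisimilarity classes):
  B0 = {s0, t0}
  B1 = {s1, t1}
  B2 = {s2, t2}
  B3 = {s3, t3}
s0 ∈ B0, t0 ∈ B0 → same block
Bisimilar ⇒ trace-equivalent.

YES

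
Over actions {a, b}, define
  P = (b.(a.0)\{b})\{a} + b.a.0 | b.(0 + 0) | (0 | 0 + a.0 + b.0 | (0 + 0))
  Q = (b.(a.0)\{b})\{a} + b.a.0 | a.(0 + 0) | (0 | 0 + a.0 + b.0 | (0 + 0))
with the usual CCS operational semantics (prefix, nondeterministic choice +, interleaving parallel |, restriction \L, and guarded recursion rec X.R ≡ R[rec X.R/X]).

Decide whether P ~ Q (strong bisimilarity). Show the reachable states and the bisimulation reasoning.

not bisimilar

Reachable graph of P (19 states):
  m0 = (b.(a.0)\{b})\{a} + b.a.0 | b.(0 + 0) | (0 | 0 + a.0 + b.0 | (0 + 0)) → --a--▸ m1, --b--▸ m2, --b--▸ m3, --b--▸ m4, --b--▸ m5
  m1 = b.a.0 | b.(0 + 0) | 0 → --b--▸ m6, --b--▸ m7
  m2 = (a.0)\{b}\{a} → (no moves)
  m3 = a.0 | b.(0 + 0) | (0 | 0 + a.0 + b.0 | (0 + 0)) → --a--▸ m6, --a--▸ m8, --b--▸ m10, --b--▸ m9
  m4 = b.a.0 | (0 + 0) | (0 | 0 + a.0 + b.0 | (0 + 0)) → --a--▸ m7, --b--▸ m11, --b--▸ m9
  m5 = b.a.0 | b.(0 + 0) | (0 | (0 + 0)) → --b--▸ m10, --b--▸ m11
  m6 = a.0 | b.(0 + 0) | 0 → --a--▸ m12, --b--▸ m13
  m7 = b.a.0 | (0 + 0) | 0 → --b--▸ m13
  m8 = 0 | b.(0 + 0) | (0 | 0 + a.0 + b.0 | (0 + 0)) → --a--▸ m12, --b--▸ m14, --b--▸ m15
  m9 = a.0 | (0 + 0) | (0 | 0 + a.0 + b.0 | (0 + 0)) → --a--▸ m13, --a--▸ m14, --b--▸ m16
  m10 = a.0 | b.(0 + 0) | (0 | (0 + 0)) → --a--▸ m15, --b--▸ m16
  m11 = b.a.0 | (0 + 0) | (0 | (0 + 0)) → --b--▸ m16
  m12 = 0 | b.(0 + 0) | 0 → --b--▸ m17
  m13 = a.0 | (0 + 0) | 0 → --a--▸ m17
  m14 = 0 | (0 + 0) | (0 | 0 + a.0 + b.0 | (0 + 0)) → --a--▸ m17, --b--▸ m18
  m15 = 0 | b.(0 + 0) | (0 | (0 + 0)) → --b--▸ m18
  m16 = a.0 | (0 + 0) | (0 | (0 + 0)) → --a--▸ m18
  m17 = 0 | (0 + 0) | 0 → (no moves)
  m18 = 0 | (0 + 0) | (0 | (0 + 0)) → (no moves)
Reachable graph of Q (19 states):
  n0 = (b.(a.0)\{b})\{a} + b.a.0 | a.(0 + 0) | (0 | 0 + a.0 + b.0 | (0 + 0)) → --a--▸ n1, --a--▸ n2, --b--▸ n3, --b--▸ n4, --b--▸ n5
  n1 = b.a.0 | (0 + 0) | (0 | 0 + a.0 + b.0 | (0 + 0)) → --a--▸ n6, --b--▸ n7, --b--▸ n8
  n2 = b.a.0 | a.(0 + 0) | 0 → --a--▸ n6, --b--▸ n9
  n3 = (a.0)\{b}\{a} → (no moves)
  n4 = a.0 | a.(0 + 0) | (0 | 0 + a.0 + b.0 | (0 + 0)) → --a--▸ n10, --a--▸ n7, --a--▸ n9, --b--▸ n11
  n5 = b.a.0 | a.(0 + 0) | (0 | (0 + 0)) → --a--▸ n8, --b--▸ n11
  n6 = b.a.0 | (0 + 0) | 0 → --b--▸ n12
  n7 = a.0 | (0 + 0) | (0 | 0 + a.0 + b.0 | (0 + 0)) → --a--▸ n12, --a--▸ n13, --b--▸ n14
  n8 = b.a.0 | (0 + 0) | (0 | (0 + 0)) → --b--▸ n14
  n9 = a.0 | a.(0 + 0) | 0 → --a--▸ n12, --a--▸ n15
  n10 = 0 | a.(0 + 0) | (0 | 0 + a.0 + b.0 | (0 + 0)) → --a--▸ n13, --a--▸ n15, --b--▸ n16
  n11 = a.0 | a.(0 + 0) | (0 | (0 + 0)) → --a--▸ n14, --a--▸ n16
  n12 = a.0 | (0 + 0) | 0 → --a--▸ n17
  n13 = 0 | (0 + 0) | (0 | 0 + a.0 + b.0 | (0 + 0)) → --a--▸ n17, --b--▸ n18
  n14 = a.0 | (0 + 0) | (0 | (0 + 0)) → --a--▸ n18
  n15 = 0 | a.(0 + 0) | 0 → --a--▸ n17
  n16 = 0 | a.(0 + 0) | (0 | (0 + 0)) → --a--▸ n18
  n17 = 0 | (0 + 0) | 0 → (no moves)
  n18 = 0 | (0 + 0) | (0 | (0 + 0)) → (no moves)
Bisimilarity quotient blocks:
  B0 = {m0}
  B1 = {m17, m18, m2, n17, n18, n3}
  B2 = {m1, m5}
  B3 = {m10, m6}
  B4 = {m12, m15}
  B5 = {m13, m16, n12, n14, n15, n16}
  B6 = {m11, m7, n6, n8}
  B7 = {m3}
  B8 = {m9, n10, n7}
  B9 = {m14, n13}
  B10 = {m8}
  B11 = {m4, n1}
  B12 = {n0}
  B13 = {n2, n5}
  B14 = {n11, n9}
  B15 = {n4}
m0 ∈ B0, n0 ∈ B12 → different blocks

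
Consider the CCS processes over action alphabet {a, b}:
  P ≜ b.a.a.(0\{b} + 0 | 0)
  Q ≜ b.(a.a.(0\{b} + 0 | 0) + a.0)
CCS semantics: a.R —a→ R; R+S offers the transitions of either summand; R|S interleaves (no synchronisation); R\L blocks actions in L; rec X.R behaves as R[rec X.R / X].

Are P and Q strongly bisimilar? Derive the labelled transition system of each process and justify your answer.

P ≁ Q

LTS(P): 4 reachable states
  u0 = b.a.a.(0\{b} + 0 | 0) | =b=> u1
  u1 = a.a.(0\{b} + 0 | 0) | =a=> u2
  u2 = a.(0\{b} + 0 | 0) | =a=> u3
  u3 = 0\{b} + 0 | 0 | (no moves)
LTS(Q): 5 reachable states
  v0 = b.(a.a.(0\{b} + 0 | 0) + a.0) | =b=> v1
  v1 = a.a.(0\{b} + 0 | 0) + a.0 | =a=> v2, =a=> v3
  v2 = 0 | (no moves)
  v3 = a.(0\{b} + 0 | 0) | =a=> v4
  v4 = 0\{b} + 0 | 0 | (no moves)
Bisimilarity quotient blocks:
  B0 = {u0}
  B1 = {u1}
  B2 = {u2, v3}
  B3 = {u3, v2, v4}
  B4 = {v0}
  B5 = {v1}
u0 ∈ B0, v0 ∈ B4 → different blocks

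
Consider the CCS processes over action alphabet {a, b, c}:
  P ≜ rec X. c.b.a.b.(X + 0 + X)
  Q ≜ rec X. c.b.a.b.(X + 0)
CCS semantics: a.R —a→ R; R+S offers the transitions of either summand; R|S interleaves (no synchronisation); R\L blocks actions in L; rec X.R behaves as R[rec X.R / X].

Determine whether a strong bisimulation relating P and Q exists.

YES

P's transition system — 5 states:
  m0 = rec X. c.b.a.b.(X + 0 + X) → -c-> m1
  m1 = b.a.b.((rec X. c.b.a.b.(X + 0 + X)) + 0 + (rec X. c.b.a.b.(X + 0 + X))) → -b-> m2
  m2 = a.b.((rec X. c.b.a.b.(X + 0 + X)) + 0 + (rec X. c.b.a.b.(X + 0 + X))) → -a-> m3
  m3 = b.((rec X. c.b.a.b.(X + 0 + X)) + 0 + (rec X. c.b.a.b.(X + 0 + X))) → -b-> m4
  m4 = (rec X. c.b.a.b.(X + 0 + X)) + 0 + (rec X. c.b.a.b.(X + 0 + X)) → -c-> m1
Q's transition system — 5 states:
  n0 = rec X. c.b.a.b.(X + 0) → -c-> n1
  n1 = b.a.b.((rec X. c.b.a.b.(X + 0)) + 0) → -b-> n2
  n2 = a.b.((rec X. c.b.a.b.(X + 0)) + 0) → -a-> n3
  n3 = b.((rec X. c.b.a.b.(X + 0)) + 0) → -b-> n4
  n4 = (rec X. c.b.a.b.(X + 0)) + 0 → -c-> n1
Partition-refinement fixed point:
  B0 = {m0, m4, n0, n4}
  B1 = {m1, n1}
  B2 = {m2, n2}
  B3 = {m3, n3}
m0 ∈ B0, n0 ∈ B0 → same block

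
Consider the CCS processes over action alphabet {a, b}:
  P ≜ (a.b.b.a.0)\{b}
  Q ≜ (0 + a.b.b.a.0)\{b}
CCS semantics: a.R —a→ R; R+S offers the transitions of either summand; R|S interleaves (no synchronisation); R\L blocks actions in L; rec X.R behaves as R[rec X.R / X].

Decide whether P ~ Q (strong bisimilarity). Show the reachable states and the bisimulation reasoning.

Reachable graph of P (2 states):
  m0 = (a.b.b.a.0)\{b} has moves ··a··> m1
  m1 = (b.b.a.0)\{b} has moves ·
Reachable graph of Q (2 states):
  n0 = (0 + a.b.b.a.0)\{b} has moves ··a··> n1
  n1 = (b.b.a.0)\{b} has moves ·
Coarsest stable partition (strong bisimilarity classes):
  B0 = {m0, n0}
  B1 = {m1, n1}
m0 ∈ B0, n0 ∈ B0 → same block

P ~ Q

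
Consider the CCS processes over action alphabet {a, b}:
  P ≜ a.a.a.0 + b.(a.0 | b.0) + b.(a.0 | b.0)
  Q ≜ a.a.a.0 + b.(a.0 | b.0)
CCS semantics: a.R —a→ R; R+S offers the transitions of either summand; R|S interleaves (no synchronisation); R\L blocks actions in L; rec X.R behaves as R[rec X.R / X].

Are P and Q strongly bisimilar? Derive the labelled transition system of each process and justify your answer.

P's transition system — 8 states:
  s0 = a.a.a.0 + b.(a.0 | b.0) + b.(a.0 | b.0) → —a→ s1, —b→ s2
  s1 = a.a.0 → —a→ s3
  s2 = a.0 | b.0 → —a→ s4, —b→ s5
  s3 = a.0 → —a→ s6
  s4 = 0 | b.0 → —b→ s7
  s5 = a.0 | 0 → —a→ s7
  s6 = 0 → stopped
  s7 = 0 | 0 → stopped
Q's transition system — 8 states:
  t0 = a.a.a.0 + b.(a.0 | b.0) → —a→ t1, —b→ t2
  t1 = a.a.0 → —a→ t3
  t2 = a.0 | b.0 → —a→ t4, —b→ t5
  t3 = a.0 → —a→ t6
  t4 = 0 | b.0 → —b→ t7
  t5 = a.0 | 0 → —a→ t7
  t6 = 0 → stopped
  t7 = 0 | 0 → stopped
Bisimilarity quotient blocks:
  B0 = {s0, t0}
  B1 = {s1, t1}
  B2 = {s3, s5, t3, t5}
  B3 = {s6, s7, t6, t7}
  B4 = {s2, t2}
  B5 = {s4, t4}
s0 ∈ B0, t0 ∈ B0 → same block

YES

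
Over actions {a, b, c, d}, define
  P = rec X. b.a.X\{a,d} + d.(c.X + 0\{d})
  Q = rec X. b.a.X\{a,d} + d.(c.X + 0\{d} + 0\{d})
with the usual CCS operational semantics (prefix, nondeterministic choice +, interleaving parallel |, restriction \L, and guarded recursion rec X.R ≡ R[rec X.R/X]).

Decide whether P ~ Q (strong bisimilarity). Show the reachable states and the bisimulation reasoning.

YES

P's transition system — 5 states:
  p0 = rec X. b.a.X\{a,d} + d.(c.X + 0\{d}) → --b--▸ p1, --d--▸ p2
  p1 = a.(rec X. b.a.X\{a,d} + d.(c.X + 0\{d}))\{a,d} → --a--▸ p3
  p2 = c.(rec X. b.a.X\{a,d} + d.(c.X + 0\{d})) + 0\{d} → --c--▸ p0
  p3 = (rec X. b.a.X\{a,d} + d.(c.X + 0\{d}))\{a,d} → --b--▸ p4
  p4 = (a.(rec X. b.a.X\{a,d} + d.(c.X + 0\{d}))\{a,d})\{a,d} → ·
Q's transition system — 5 states:
  q0 = rec X. b.a.X\{a,d} + d.(c.X + 0\{d} + 0\{d}) → --b--▸ q1, --d--▸ q2
  q1 = a.(rec X. b.a.X\{a,d} + d.(c.X + 0\{d} + 0\{d}))\{a,d} → --a--▸ q3
  q2 = c.(rec X. b.a.X\{a,d} + d.(c.X + 0\{d} + 0\{d})) + 0\{d} + 0\{d} → --c--▸ q0
  q3 = (rec X. b.a.X\{a,d} + d.(c.X + 0\{d} + 0\{d}))\{a,d} → --b--▸ q4
  q4 = (a.(rec X. b.a.X\{a,d} + d.(c.X + 0\{d} + 0\{d}))\{a,d})\{a,d} → ·
Coarsest stable partition (strong bisimilarity classes):
  B0 = {p0, q0}
  B1 = {p2, q2}
  B2 = {p1, q1}
  B3 = {p3, q3}
  B4 = {p4, q4}
p0 ∈ B0, q0 ∈ B0 → same block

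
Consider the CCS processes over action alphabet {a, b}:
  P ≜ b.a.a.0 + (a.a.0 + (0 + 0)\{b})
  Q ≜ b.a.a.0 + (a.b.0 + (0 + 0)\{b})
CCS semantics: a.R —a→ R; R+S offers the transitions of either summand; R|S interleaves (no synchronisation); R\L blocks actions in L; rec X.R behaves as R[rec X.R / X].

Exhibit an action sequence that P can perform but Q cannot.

aa

P's transition system — 4 states:
  m0 = b.a.a.0 + (a.a.0 + (0 + 0)\{b}) ⊢ —a→ m1, —b→ m2
  m1 = a.0 ⊢ —a→ m3
  m2 = a.a.0 ⊢ —a→ m1
  m3 = 0 ⊢ ∅
Q's transition system — 5 states:
  n0 = b.a.a.0 + (a.b.0 + (0 + 0)\{b}) ⊢ —a→ n1, —b→ n2
  n1 = b.0 ⊢ —b→ n3
  n2 = a.a.0 ⊢ —a→ n4
  n3 = 0 ⊢ ∅
  n4 = a.0 ⊢ —a→ n3
Executing aa from P (initial set {m0}):
  [1] a ⇒ {m1}
  [2] a ⇒ {m3}
  — P admits the full trace.
Executing aa from Q (initial set {n0}):
  [1] a ⇒ {n1}
  [2] a ⇒ ∅ (Q stuck)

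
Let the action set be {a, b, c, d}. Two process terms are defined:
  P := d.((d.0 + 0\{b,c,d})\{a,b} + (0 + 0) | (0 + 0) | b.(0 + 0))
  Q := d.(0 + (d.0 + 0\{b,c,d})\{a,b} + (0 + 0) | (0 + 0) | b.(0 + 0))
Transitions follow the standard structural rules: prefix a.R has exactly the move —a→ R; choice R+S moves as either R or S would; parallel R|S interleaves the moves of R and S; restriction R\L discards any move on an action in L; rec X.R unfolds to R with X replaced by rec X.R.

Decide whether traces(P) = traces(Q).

LTS(P): 4 reachable states
  u0 = d.((d.0 + 0\{b,c,d})\{a,b} + (0 + 0) | (0 + 0) | b.(0 + 0)) | --d--▸ u1
  u1 = (d.0 + 0\{b,c,d})\{a,b} + (0 + 0) | (0 + 0) | b.(0 + 0) | --b--▸ u2, --d--▸ u3
  u2 = (0 + 0) | (0 + 0) | (0 + 0) | stopped
  u3 = 0\{a,b} | stopped
LTS(Q): 4 reachable states
  v0 = d.(0 + (d.0 + 0\{b,c,d})\{a,b} + (0 + 0) | (0 + 0) | b.(0 + 0)) | --d--▸ v1
  v1 = 0 + (d.0 + 0\{b,c,d})\{a,b} + (0 + 0) | (0 + 0) | b.(0 + 0) | --b--▸ v2, --d--▸ v3
  v2 = (0 + 0) | (0 + 0) | (0 + 0) | stopped
  v3 = 0\{a,b} | stopped
Partition-refinement fixed point:
  B0 = {u0, v0}
  B1 = {u1, v1}
  B2 = {u2, u3, v2, v3}
u0 ∈ B0, v0 ∈ B0 → same block
Bisimilar ⇒ trace-equivalent.

YES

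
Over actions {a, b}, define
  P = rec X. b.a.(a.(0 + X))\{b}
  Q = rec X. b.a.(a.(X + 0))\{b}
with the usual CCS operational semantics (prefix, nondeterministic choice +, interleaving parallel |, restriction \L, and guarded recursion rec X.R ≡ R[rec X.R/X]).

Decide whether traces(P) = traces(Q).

YES

LTS(P): 4 reachable states
  s0 = rec X. b.a.(a.(0 + X))\{b} :: =b=> s1
  s1 = a.(a.(0 + (rec X. b.a.(a.(0 + X))\{b})))\{b} :: =a=> s2
  s2 = (a.(0 + (rec X. b.a.(a.(0 + X))\{b})))\{b} :: =a=> s3
  s3 = (0 + (rec X. b.a.(a.(0 + X))\{b}))\{b} :: ∅
LTS(Q): 4 reachable states
  t0 = rec X. b.a.(a.(X + 0))\{b} :: =b=> t1
  t1 = a.(a.((rec X. b.a.(a.(X + 0))\{b}) + 0))\{b} :: =a=> t2
  t2 = (a.((rec X. b.a.(a.(X + 0))\{b}) + 0))\{b} :: =a=> t3
  t3 = ((rec X. b.a.(a.(X + 0))\{b}) + 0)\{b} :: ∅
Partition-refinement fixed point:
  B0 = {s0, t0}
  B1 = {s1, t1}
  B2 = {s2, t2}
  B3 = {s3, t3}
s0 ∈ B0, t0 ∈ B0 → same block
Bisimilar ⇒ trace-equivalent.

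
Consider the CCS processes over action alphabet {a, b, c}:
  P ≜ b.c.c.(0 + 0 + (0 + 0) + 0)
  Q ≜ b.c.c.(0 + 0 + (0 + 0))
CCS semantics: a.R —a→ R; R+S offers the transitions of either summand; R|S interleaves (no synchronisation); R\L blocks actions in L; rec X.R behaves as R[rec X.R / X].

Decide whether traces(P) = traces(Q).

traces(P) = traces(Q)

P's transition system — 4 states:
  u0 = b.c.c.(0 + 0 + (0 + 0) + 0) :: =b=> u1
  u1 = c.c.(0 + 0 + (0 + 0) + 0) :: =c=> u2
  u2 = c.(0 + 0 + (0 + 0) + 0) :: =c=> u3
  u3 = 0 + 0 + (0 + 0) + 0 :: stopped
Q's transition system — 4 states:
  v0 = b.c.c.(0 + 0 + (0 + 0)) :: =b=> v1
  v1 = c.c.(0 + 0 + (0 + 0)) :: =c=> v2
  v2 = c.(0 + 0 + (0 + 0)) :: =c=> v3
  v3 = 0 + 0 + (0 + 0) :: stopped
Bisimilarity quotient blocks:
  B0 = {u0, v0}
  B1 = {u1, v1}
  B2 = {u2, v2}
  B3 = {u3, v3}
u0 ∈ B0, v0 ∈ B0 → same block
Bisimilar ⇒ trace-equivalent.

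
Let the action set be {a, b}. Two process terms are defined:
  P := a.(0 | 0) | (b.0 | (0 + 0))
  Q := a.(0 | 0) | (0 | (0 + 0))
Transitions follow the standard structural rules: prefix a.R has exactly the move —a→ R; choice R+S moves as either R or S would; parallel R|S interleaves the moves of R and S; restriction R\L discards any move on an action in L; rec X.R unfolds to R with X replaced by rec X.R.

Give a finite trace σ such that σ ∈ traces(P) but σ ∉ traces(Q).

P's transition system — 4 states:
  s0 = a.(0 | 0) | (b.0 | (0 + 0)) :: --a--▸ s1, --b--▸ s2
  s1 = 0 | 0 | (b.0 | (0 + 0)) :: --b--▸ s3
  s2 = a.(0 | 0) | (0 | (0 + 0)) :: --a--▸ s3
  s3 = 0 | 0 | (0 | (0 + 0)) :: stopped
Q's transition system — 2 states:
  t0 = a.(0 | 0) | (0 | (0 + 0)) :: --a--▸ t1
  t1 = 0 | 0 | (0 | (0 + 0)) :: stopped
Trace ⟨b⟩ through P, begin at {s0}:
  [1] b ⇒ {s2}
  — P admits the full trace.
Trace ⟨b⟩ through Q, begin at {t0}:
  [1] b ⇒ ∅ (Q stuck)

b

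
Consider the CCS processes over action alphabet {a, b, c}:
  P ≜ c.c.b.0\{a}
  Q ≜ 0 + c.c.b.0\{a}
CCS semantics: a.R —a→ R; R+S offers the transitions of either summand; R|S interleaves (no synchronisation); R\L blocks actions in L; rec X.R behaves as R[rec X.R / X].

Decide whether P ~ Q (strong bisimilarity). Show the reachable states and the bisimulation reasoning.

P ~ Q

Reachable graph of P (4 states):
  s0 = c.c.b.0\{a} has moves ··c··> s1
  s1 = c.b.0\{a} has moves ··c··> s2
  s2 = b.0\{a} has moves ··b··> s3
  s3 = 0\{a} has moves stopped
Reachable graph of Q (4 states):
  t0 = 0 + c.c.b.0\{a} has moves ··c··> t1
  t1 = c.b.0\{a} has moves ··c··> t2
  t2 = b.0\{a} has moves ··b··> t3
  t3 = 0\{a} has moves stopped
Partition-refinement fixed point:
  B0 = {s0, t0}
  B1 = {s1, t1}
  B2 = {s2, t2}
  B3 = {s3, t3}
s0 ∈ B0, t0 ∈ B0 → same block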